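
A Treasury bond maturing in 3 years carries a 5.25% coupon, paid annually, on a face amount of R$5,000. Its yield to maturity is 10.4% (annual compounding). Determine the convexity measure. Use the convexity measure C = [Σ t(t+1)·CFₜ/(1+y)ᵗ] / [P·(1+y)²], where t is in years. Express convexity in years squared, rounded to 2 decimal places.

9.16

With y = 0.104:
  t   CF        PV=CF/(1+0.104)^t    t·PV        t(t+1)·PV
  1       262.50       237.7717       237.7717         475.5435
  2       262.50       215.3730       430.7459       1,292.2377
  3     5,262.50     3,910.9736    11,732.9209      46,931.6837
  Σ                  4,364.1183    12,401.4386      48,699.4649
P = 4,364.1183.
Convexity = Σ t(t+1)·PV / [P·(1+y)²] = 48,699.4649 / (4,364.1183 × 1.218816) = 9.15566.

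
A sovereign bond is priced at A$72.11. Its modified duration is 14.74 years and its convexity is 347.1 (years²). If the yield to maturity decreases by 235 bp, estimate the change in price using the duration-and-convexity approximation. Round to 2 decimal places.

Duration effect: -D_mod·Δy = -14.74 × (-0.0235) = +0.346390
Convexity effect: ½·C·(Δy)² = 0.5 × 347.1 × (-0.0235)² = +0.0958429875
ΔP/P ≈ +0.346390 + 0.0958429875 = +0.4422329875
ΔP ≈ 72.11 × (+0.4422329875) = +31.889420728625.

+A$31.89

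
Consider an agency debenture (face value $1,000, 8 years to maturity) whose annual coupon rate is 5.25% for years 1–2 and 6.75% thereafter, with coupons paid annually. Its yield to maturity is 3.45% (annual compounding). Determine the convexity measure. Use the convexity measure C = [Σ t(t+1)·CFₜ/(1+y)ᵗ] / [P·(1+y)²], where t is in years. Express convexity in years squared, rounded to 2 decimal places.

With y = 0.0345:
  t   CF        PV=CF/(1+0.0345)^t    t·PV        t(t+1)·PV
  1        52.50        50.7492        50.7492         101.4983
  2        52.50        49.0567        98.1134         294.3402
  3        67.50        60.9695       182.9084         731.6334
  4        67.50        58.9362       235.7446       1,178.7231
  5        67.50        56.9707       284.8533       1,709.1200
  6        67.50        55.0707       330.4244       2,312.9705
  7        67.50        53.2341       372.6390       2,981.1123
  8     1,067.50       813.8117     6,510.4935      58,594.4416
  Σ                  1,198.7987     8,065.9258      67,903.8394
P = 1,198.7987.
Convexity = Σ t(t+1)·PV / [P·(1+y)²] = 67,903.8394 / (1,198.7987 × 1.070190) = 52.92819.

52.93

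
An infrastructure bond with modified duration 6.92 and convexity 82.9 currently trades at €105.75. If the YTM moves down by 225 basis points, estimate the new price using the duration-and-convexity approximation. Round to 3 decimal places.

€124.434

Duration effect: -D_mod·Δy = -6.92 × (-0.0225) = +0.155700
Convexity effect: ½·C·(Δy)² = 0.5 × 82.9 × (-0.0225)² = +0.0209840625
ΔP/P ≈ +0.155700 + 0.0209840625 = +0.1766840625
New price ≈ 105.75 × (1 + 0.1766840625) = 124.434339609375.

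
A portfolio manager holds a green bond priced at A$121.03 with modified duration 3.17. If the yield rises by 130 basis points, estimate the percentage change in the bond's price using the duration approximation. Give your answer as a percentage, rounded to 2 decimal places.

Duration approximation: ΔP/P ≈ -D_mod · Δy = -3.17 × (+0.013) = -0.041210.
As a percentage: -4.1210%.

-4.12%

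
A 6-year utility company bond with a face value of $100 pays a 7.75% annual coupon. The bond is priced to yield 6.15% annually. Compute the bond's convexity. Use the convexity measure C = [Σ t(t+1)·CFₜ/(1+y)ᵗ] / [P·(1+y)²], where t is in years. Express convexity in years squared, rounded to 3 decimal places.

29.560

With y = 0.0615:
  t   CF        PV=CF/(1+0.0615)^t    t·PV        t(t+1)·PV
  1         7.75         7.3010         7.3010          14.6020
  2         7.75         6.8780        13.7560          41.2680
  3         7.75         6.4795        19.4385          77.7540
  4         7.75         6.1041        24.4164         122.0820
  5         7.75         5.7504        28.7522         172.5135
  6       107.75        75.3177       451.9064       3,163.3451
  Σ                    107.8308       545.5706       3,591.5646
P = 107.8308.
Convexity = Σ t(t+1)·PV / [P·(1+y)²] = 3,591.5646 / (107.8308 × 1.126782) = 29.55976.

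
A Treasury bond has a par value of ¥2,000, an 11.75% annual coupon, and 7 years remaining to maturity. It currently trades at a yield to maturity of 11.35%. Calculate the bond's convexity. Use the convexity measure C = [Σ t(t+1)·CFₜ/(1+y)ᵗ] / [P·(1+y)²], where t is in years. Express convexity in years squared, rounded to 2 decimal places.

With y = 0.1135:
  t   CF        PV=CF/(1+0.1135)^t    t·PV        t(t+1)·PV
  1       235.00       211.0463       211.0463         422.0925
  2       235.00       189.5341       379.0683       1,137.2048
  3       235.00       170.2148       510.6443       2,042.5770
  4       235.00       152.8646       611.4585       3,057.2924
  5       235.00       137.2830       686.4150       4,118.4899
  6       235.00       123.2896       739.7378       5,178.1643
  7     2,235.00     1,053.0427     7,371.2988      58,970.3907
  Σ                  2,037.2751    10,509.6688      74,926.2116
P = 2,037.2751.
Convexity = Σ t(t+1)·PV / [P·(1+y)²] = 74,926.2116 / (2,037.2751 × 1.239882) = 29.66222.

29.66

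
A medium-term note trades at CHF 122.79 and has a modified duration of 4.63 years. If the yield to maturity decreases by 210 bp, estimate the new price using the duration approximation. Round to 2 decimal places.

CHF 134.73

Duration approximation: ΔP/P ≈ -D_mod · Δy = -4.63 × (-0.021) = +0.097230.
New price ≈ 122.79 × (1 + 0.097230) = 134.7288717.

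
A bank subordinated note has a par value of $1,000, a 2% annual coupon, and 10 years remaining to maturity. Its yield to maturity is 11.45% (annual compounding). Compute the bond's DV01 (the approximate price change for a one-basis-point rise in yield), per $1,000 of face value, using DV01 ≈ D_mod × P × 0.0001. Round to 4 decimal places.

Periodic yield y = 0.1145.
  t   CF        PV=CF/(1+0.1145)^t    t·PV
  1        20.00        17.9453        17.9453
  2        20.00        16.1016        32.2033
  3        20.00        14.4474        43.3422
  4        20.00        12.9631        51.8525
  5        20.00        11.6313        58.1567
  6        20.00        10.4364        62.6182
  7        20.00         9.3642        65.5492
  8        20.00         8.4021        67.2170
  9        20.00         7.5389        67.8503
  10    1,020.00       344.9844     3,449.8439
  Σ                    453.8148     3,916.5786
P = 453.8148; D_Mac = 8.63035 yrs; D_mod = 7.74369 yrs.
DV01 ≈ 7.74369 × 453.8148 × 0.0001 = 0.351420.

$0.3514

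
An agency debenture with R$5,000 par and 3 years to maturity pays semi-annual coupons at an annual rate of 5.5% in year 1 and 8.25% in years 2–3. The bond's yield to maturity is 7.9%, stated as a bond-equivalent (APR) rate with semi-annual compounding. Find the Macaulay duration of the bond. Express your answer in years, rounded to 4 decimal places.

2.7717 years

Periodic yield y = 0.0395. Discount each cash flow and weight by its period:
  t   CF        PV=CF/(1+0.0395)^t    t·PV
  1       137.50       132.2751       132.2751
  2       137.50       127.2488       254.4976
  3       206.25       183.6202       550.8606
  4       206.25       176.6428       706.5713
  5       206.25       169.9306       849.6528
  6     5,206.25     4,126.4640    24,758.7838
  Σ                  4,916.1815    27,252.6412
Price P = Σ PV = 4,916.1815.
Macaulay duration = Σ(t·PV) / P = 27,252.6412 / 4,916.1815 = 5.54346 half-year periods.
In years: 5.54346 / 2 = 2.77173 years.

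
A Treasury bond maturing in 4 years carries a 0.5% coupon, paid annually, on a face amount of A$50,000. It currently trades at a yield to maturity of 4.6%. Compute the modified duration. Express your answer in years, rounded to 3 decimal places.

3.793 years

Periodic yield y = 0.046. First find Macaulay duration:
  t   CF        PV=CF/(1+0.046)^t    t·PV
  1       250.00       239.0057       239.0057
  2       250.00       228.4950       456.9899
  3       250.00       218.4464       655.3393
  4    50,250.00    41,976.8000   167,907.1999
  Σ                 42,662.7471   169,258.5349
P = 42,662.7471; Macaulay duration = 169,258.5349 / 42,662.7471 = 3.96736 years.
Modified duration = D_Mac / (1 + y) = 3.96736 / 1.046 = 3.79289 years.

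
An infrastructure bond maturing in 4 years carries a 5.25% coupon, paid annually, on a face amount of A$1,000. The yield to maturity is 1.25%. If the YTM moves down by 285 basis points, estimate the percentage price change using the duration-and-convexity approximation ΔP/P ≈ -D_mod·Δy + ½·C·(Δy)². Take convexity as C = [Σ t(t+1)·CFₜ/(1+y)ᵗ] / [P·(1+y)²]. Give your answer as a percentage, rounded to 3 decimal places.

+11.229%

With y = 0.0125:
  t   CF        PV=CF/(1+0.0125)^t    t·PV        t(t+1)·PV
  1        52.50        51.8519        51.8519         103.7037
  2        52.50        51.2117       102.4234         307.2702
  3        52.50        50.5795       151.7384         606.9535
  4     1,052.50     1,001.4793     4,005.9172      20,029.5860
  Σ                  1,155.1223     4,311.9308      21,047.5135
P = 1,155.1223; D_Mac = 3.73288 yrs; D_mod = 3.68679 yrs; C = 17.77390.
Duration effect: -3.68679 × (-0.0285) = +0.105074
Convexity effect: 0.5 × 17.77390 × (-0.0285)² = +0.0072184
ΔP/P ≈ +0.105074 + 0.0072184 = +0.112292 = +11.2292%.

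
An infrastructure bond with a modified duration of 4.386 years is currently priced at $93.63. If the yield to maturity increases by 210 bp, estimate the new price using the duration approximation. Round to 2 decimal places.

$85.01

Duration approximation: ΔP/P ≈ -D_mod · Δy = -4.386 × (+0.021) = -0.092106.
New price ≈ 93.63 × (1 - 0.092106) = 85.00611522.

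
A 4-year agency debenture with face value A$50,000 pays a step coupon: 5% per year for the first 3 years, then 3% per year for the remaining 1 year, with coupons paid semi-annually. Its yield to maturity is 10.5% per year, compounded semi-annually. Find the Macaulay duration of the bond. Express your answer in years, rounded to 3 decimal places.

Periodic yield y = 0.0525. Discount each cash flow and weight by its period:
  t   CF        PV=CF/(1+0.0525)^t    t·PV
  1     1,250.00     1,187.6485     1,187.6485
  2     1,250.00     1,128.4071     2,256.8142
  3     1,250.00     1,072.1207     3,216.3622
  4     1,250.00     1,018.6420     4,074.5682
  5     1,250.00       967.8309     4,839.1546
  6     1,250.00       919.5543     5,517.3259
  7       750.00       524.2115     3,669.4804
  8    50,750.00    33,702.2744   269,618.1954
  Σ                 40,520.6895   294,379.5492
Price P = Σ PV = 40,520.6895.
Macaulay duration = Σ(t·PV) / P = 294,379.5492 / 40,520.6895 = 7.26492 half-year periods.
In years: 7.26492 / 2 = 3.63246 years.

3.632 years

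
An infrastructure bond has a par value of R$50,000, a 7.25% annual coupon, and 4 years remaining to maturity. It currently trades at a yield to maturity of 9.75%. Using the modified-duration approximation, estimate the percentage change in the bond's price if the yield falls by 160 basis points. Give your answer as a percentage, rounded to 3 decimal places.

Periodic yield y = 0.0975. Modified duration first:
  t   CF        PV=CF/(1+0.0975)^t    t·PV
  1     3,625.00     3,302.9613     3,302.9613
  2     3,625.00     3,009.5319     6,019.0638
  3     3,625.00     2,742.1703     8,226.5109
  4    53,625.00    36,961.4661   147,845.8644
  Σ                 46,016.1296   165,394.4005
P = 46,016.1296; D_Mac = 3.59427 yrs; D_mod = 3.59427/(1+0.0975) = 3.27496 yrs.
ΔP/P ≈ -D_mod · Δy = -3.27496 × (-0.016) = +0.052399 = +5.2399%.

+5.240%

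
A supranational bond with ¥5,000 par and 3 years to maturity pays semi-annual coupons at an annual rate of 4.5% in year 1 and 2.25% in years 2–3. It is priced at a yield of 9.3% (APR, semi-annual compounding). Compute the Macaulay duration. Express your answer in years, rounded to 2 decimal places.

2.85 years

Periodic yield y = 0.0465. Discount each cash flow and weight by its period:
  t   CF        PV=CF/(1+0.0465)^t    t·PV
  1       112.50       107.5012       107.5012
  2       112.50       102.7245       205.4490
  3        56.25        49.0800       147.2401
  4        56.25        46.8992       187.5969
  5        56.25        44.8153       224.0765
  6     5,056.25     3,849.4009    23,096.4054
  Σ                  4,200.4211    23,968.2691
Price P = Σ PV = 4,200.4211.
Macaulay duration = Σ(t·PV) / P = 23,968.2691 / 4,200.4211 = 5.70616 half-year periods.
In years: 5.70616 / 2 = 2.85308 years.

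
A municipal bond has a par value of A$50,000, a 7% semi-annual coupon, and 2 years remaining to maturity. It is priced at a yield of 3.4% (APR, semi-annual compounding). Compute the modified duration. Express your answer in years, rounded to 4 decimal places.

Periodic yield y = 0.017. First find Macaulay duration:
  t   CF        PV=CF/(1+0.017)^t    t·PV
  1     1,750.00     1,720.7473     1,720.7473
  2     1,750.00     1,691.9836     3,383.9672
  3     1,750.00     1,663.7007     4,991.1020
  4    51,750.00    48,375.6198   193,502.4792
  Σ                 53,452.0513   203,598.2957
P = 53,452.0513; Macaulay duration = 203,598.2957 / 53,452.0513 = 3.80899 half-year periods = 1.90449 years.
Modified duration = D_Mac / (1 + y) = 1.90449 / 1.017 = 1.87266 years.

1.8727 years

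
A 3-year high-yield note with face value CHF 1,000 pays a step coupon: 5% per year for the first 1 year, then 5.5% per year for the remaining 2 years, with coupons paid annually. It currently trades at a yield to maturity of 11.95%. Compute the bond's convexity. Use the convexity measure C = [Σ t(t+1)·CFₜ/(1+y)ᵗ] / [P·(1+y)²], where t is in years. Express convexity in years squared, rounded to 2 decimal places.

With y = 0.1195:
  t   CF        PV=CF/(1+0.1195)^t    t·PV        t(t+1)·PV
  1        50.00        44.6628        44.6628          89.3256
  2        55.00        43.8848        87.7697         263.3090
  3     1,055.00       751.9348     2,255.8043       9,023.2172
  Σ                    840.4824     2,388.2368       9,375.8518
P = 840.4824.
Convexity = Σ t(t+1)·PV / [P·(1+y)²] = 9,375.8518 / (840.4824 × 1.253280) = 8.90090.

8.90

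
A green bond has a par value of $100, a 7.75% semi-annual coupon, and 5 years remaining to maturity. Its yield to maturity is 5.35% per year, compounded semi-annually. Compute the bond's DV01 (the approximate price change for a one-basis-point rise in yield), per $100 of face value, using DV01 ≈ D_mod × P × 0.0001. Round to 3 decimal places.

$0.046

Periodic yield y = 0.02675.
  t   CF        PV=CF/(1+0.02675)^t    t·PV
  1        3.875         3.7740         3.7740
  2        3.875         3.6757         7.3514
  3        3.875         3.5800        10.7399
  4        3.875         3.4867        13.9467
  5        3.875         3.3958        16.9792
  6        3.875         3.3074        19.8442
  7        3.875         3.2212        22.5485
  8        3.875         3.1373        25.0983
  9        3.875         3.0555        27.4999
  10     103.875        79.7745       797.7447
  Σ                    110.4081       945.5269
P = 110.4081; D_Mac = 8.56392 half-year periods = 4.28196 yrs; D_mod = 4.17040 yrs.
DV01 ≈ 4.17040 × 110.4081 × 0.0001 = 0.046045.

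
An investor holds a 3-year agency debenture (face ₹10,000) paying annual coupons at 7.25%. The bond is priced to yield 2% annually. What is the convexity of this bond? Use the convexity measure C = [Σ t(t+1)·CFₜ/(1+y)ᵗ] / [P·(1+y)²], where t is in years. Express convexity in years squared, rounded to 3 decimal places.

With y = 0.02:
  t   CF        PV=CF/(1+0.02)^t    t·PV        t(t+1)·PV
  1       725.00       710.7843       710.7843       1,421.5686
  2       725.00       696.8474     1,393.6947       4,181.0842
  3    10,725.00    10,106.4070    30,319.2211     121,276.8845
  Σ                 11,514.0387    32,423.7002     126,879.5373
P = 11,514.0387.
Convexity = Σ t(t+1)·PV / [P·(1+y)²] = 126,879.5373 / (11,514.0387 × 1.040400) = 10.59165.

10.592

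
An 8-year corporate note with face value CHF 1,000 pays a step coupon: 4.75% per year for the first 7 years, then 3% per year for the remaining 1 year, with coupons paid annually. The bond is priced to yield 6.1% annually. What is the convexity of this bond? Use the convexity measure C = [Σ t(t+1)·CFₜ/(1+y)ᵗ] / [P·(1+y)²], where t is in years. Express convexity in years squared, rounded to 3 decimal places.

50.973

With y = 0.061:
  t   CF        PV=CF/(1+0.061)^t    t·PV        t(t+1)·PV
  1        47.50        44.7691        44.7691          89.5382
  2        47.50        42.1952        84.3904         253.1711
  3        47.50        39.7693       119.3078         477.2311
  4        47.50        37.4828       149.9312         749.6561
  5        47.50        35.3278       176.6390       1,059.8342
  6        47.50        33.2967       199.7803       1,398.4618
  7        47.50        31.3824       219.6767       1,757.4135
  8     1,030.00       641.3781     5,131.0251      46,179.2260
  Σ                    905.6014     6,125.5195      51,964.5319
P = 905.6014.
Convexity = Σ t(t+1)·PV / [P·(1+y)²] = 51,964.5319 / (905.6014 × 1.125721) = 50.97288.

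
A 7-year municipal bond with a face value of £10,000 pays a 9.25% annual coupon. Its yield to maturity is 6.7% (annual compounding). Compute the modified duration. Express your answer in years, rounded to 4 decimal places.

5.2096 years

Periodic yield y = 0.067. First find Macaulay duration:
  t   CF        PV=CF/(1+0.067)^t    t·PV
  1       925.00       866.9166       866.9166
  2       925.00       812.4804     1,624.9608
  3       925.00       761.4624     2,284.3873
  4       925.00       713.6480     2,854.5920
  5       925.00       668.8360     3,344.1800
  6       925.00       626.8379     3,761.0271
  7    10,925.00     6,938.5786    48,570.0499
  Σ                 11,388.7598    63,306.1137
P = 11,388.7598; Macaulay duration = 63,306.1137 / 11,388.7598 = 5.55865 years.
Modified duration = D_Mac / (1 + y) = 5.55865 / 1.067 = 5.20961 years.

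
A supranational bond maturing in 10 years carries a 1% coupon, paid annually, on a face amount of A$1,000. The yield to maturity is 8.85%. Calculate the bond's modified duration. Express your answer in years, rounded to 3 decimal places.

8.562 years

Periodic yield y = 0.0885. First find Macaulay duration:
  t   CF        PV=CF/(1+0.0885)^t    t·PV
  1        10.00         9.1870         9.1870
  2        10.00         8.4400        16.8800
  3        10.00         7.7538        23.2614
  4        10.00         7.1234        28.4935
  5        10.00         6.5442        32.7211
  6        10.00         6.0121        36.0729
  7        10.00         5.5233        38.6633
  8        10.00         5.0743        40.5941
  9        10.00         4.6617        41.9553
  10    1,010.00       432.5507     4,325.5072
  Σ                    492.8705     4,593.3357
P = 492.8705; Macaulay duration = 4,593.3357 / 492.8705 = 9.31956 years.
Modified duration = D_Mac / (1 + y) = 9.31956 / 1.0885 = 8.56184 years.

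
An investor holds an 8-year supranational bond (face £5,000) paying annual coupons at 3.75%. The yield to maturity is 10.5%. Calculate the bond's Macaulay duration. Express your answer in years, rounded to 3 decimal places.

Periodic yield y = 0.105. Discount each cash flow and weight by its year:
  t   CF        PV=CF/(1+0.105)^t    t·PV
  1       187.50       169.6833       169.6833
  2       187.50       153.5595       307.1190
  3       187.50       138.9679       416.9036
  4       187.50       125.7628       503.0512
  5       187.50       113.8125       569.0624
  6       187.50       102.9977       617.9863
  7       187.50        93.2106       652.4742
  8     5,187.50     2,333.7798    18,670.2388
  Σ                  3,231.7741    21,906.5188
Price P = Σ PV = 3,231.7741.
Macaulay duration = Σ(t·PV) / P = 21,906.5188 / 3,231.7741 = 6.77848 years.

6.778 years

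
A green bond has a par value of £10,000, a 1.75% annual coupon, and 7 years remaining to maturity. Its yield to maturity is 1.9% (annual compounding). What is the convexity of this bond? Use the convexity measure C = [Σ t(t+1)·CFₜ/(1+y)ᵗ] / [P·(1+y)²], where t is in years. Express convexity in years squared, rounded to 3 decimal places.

With y = 0.019:
  t   CF        PV=CF/(1+0.019)^t    t·PV        t(t+1)·PV
  1       175.00       171.7370       171.7370         343.4740
  2       175.00       168.5348       337.0697       1,011.2090
  3       175.00       165.3924       496.1771       1,984.7086
  4       175.00       162.3085       649.2341       3,246.1704
  5       175.00       159.2822       796.4108       4,778.4647
  6       175.00       156.3122       937.8733       6,565.1134
  7    10,175.00     8,918.9788    62,432.8513     499,462.8108
  Σ                  9,902.5459    65,821.3534     517,391.9508
P = 9,902.5459.
Convexity = Σ t(t+1)·PV / [P·(1+y)²] = 517,391.9508 / (9,902.5459 × 1.038361) = 50.31812.

50.318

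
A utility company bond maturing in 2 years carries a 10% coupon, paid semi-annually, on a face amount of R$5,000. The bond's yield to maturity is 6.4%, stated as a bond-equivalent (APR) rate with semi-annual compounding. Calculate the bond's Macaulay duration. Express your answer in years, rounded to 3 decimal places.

Periodic yield y = 0.032. Discount each cash flow and weight by its period:
  t   CF        PV=CF/(1+0.032)^t    t·PV
  1       250.00       242.2481       242.2481
  2       250.00       234.7365       469.4730
  3       250.00       227.4578       682.3735
  4     5,250.00     4,628.5026    18,514.0105
  Σ                  5,332.9450    19,908.1051
Price P = Σ PV = 5,332.9450.
Macaulay duration = Σ(t·PV) / P = 19,908.1051 / 5,332.9450 = 3.73304 half-year periods.
In years: 3.73304 / 2 = 1.86652 years.

1.867 years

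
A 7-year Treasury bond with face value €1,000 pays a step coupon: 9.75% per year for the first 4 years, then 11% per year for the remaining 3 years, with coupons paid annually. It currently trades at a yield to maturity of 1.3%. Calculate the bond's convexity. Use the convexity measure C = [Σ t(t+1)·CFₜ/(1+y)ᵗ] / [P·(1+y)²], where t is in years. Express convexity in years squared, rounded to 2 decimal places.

With y = 0.013:
  t   CF        PV=CF/(1+0.013)^t    t·PV        t(t+1)·PV
  1        97.50        96.2488        96.2488         192.4975
  2        97.50        95.0136       190.0272         570.0815
  3        97.50        93.7943       281.3828       1,125.5312
  4        97.50        92.5906       370.3623       1,851.8117
  5       110.00       103.1206       515.6030       3,093.6182
  6       110.00       101.7972       610.7835       4,275.4842
  7     1,110.00     1,014.0441     7,098.3090      56,786.4720
  Σ                  1,596.6092     9,162.7166      67,895.4964
P = 1,596.6092.
Convexity = Σ t(t+1)·PV / [P·(1+y)²] = 67,895.4964 / (1,596.6092 × 1.026169) = 41.44035.

41.44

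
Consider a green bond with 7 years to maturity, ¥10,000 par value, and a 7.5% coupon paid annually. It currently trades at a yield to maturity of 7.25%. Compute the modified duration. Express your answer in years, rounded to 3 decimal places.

Periodic yield y = 0.0725. First find Macaulay duration:
  t   CF        PV=CF/(1+0.0725)^t    t·PV
  1       750.00       699.3007       699.3007
  2       750.00       652.0286     1,304.0572
  3       750.00       607.9521     1,823.8563
  4       750.00       566.8551     2,267.4204
  5       750.00       528.5362     2,642.6811
  6       750.00       492.8077     2,956.8460
  7    10,750.00     6,586.0854    46,102.5978
  Σ                 10,133.5658    57,796.7596
P = 10,133.5658; Macaulay duration = 57,796.7596 / 10,133.5658 = 5.70350 years.
Modified duration = D_Mac / (1 + y) = 5.70350 / 1.0725 = 5.31795 years.

5.318 years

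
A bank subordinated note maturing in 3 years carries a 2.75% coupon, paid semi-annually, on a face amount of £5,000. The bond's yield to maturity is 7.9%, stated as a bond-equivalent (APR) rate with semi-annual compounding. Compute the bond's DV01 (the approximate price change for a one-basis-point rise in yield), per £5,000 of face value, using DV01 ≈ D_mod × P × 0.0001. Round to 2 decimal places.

Periodic yield y = 0.0395.
  t   CF        PV=CF/(1+0.0395)^t    t·PV
  1        68.75        66.1376        66.1376
  2        68.75        63.6244       127.2488
  3        68.75        61.2067       183.6202
  4        68.75        58.8809       235.5238
  5        68.75        56.6435       283.2176
  6     5,068.75     4,017.4817    24,104.8903
  Σ                  4,323.9749    25,000.6383
P = 4,323.9749; D_Mac = 5.78186 half-year periods = 2.89093 yrs; D_mod = 2.78108 yrs.
DV01 ≈ 2.78108 × 4,323.9749 × 0.0001 = 1.202532.

£1.20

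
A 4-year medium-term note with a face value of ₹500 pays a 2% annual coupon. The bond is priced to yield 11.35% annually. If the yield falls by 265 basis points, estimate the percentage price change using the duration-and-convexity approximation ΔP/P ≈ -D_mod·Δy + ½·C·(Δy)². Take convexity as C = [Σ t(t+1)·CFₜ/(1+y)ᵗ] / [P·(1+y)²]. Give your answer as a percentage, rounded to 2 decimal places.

+9.72%

With y = 0.1135:
  t   CF        PV=CF/(1+0.1135)^t    t·PV        t(t+1)·PV
  1        10.00         8.9807         8.9807          17.9614
  2        10.00         8.0653        16.1306          48.3917
  3        10.00         7.2432        21.7295          86.9182
  4       510.00       331.7487     1,326.9950       6,634.9749
  Σ                    356.0379     1,373.8358       6,788.2462
P = 356.0379; D_Mac = 3.85868 yrs; D_mod = 3.46536 yrs; C = 15.37733.
Duration effect: -3.46536 × (-0.0265) = +0.091832
Convexity effect: 0.5 × 15.37733 × (-0.0265)² = +0.0053994
ΔP/P ≈ +0.091832 + 0.0053994 = +0.097231 = +9.7231%.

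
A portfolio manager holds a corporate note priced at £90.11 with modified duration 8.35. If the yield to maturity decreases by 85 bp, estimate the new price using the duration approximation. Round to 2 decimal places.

£96.51

Duration approximation: ΔP/P ≈ -D_mod · Δy = -8.35 × (-0.0085) = +0.070975.
New price ≈ 90.11 × (1 + 0.070975) = 96.50555725.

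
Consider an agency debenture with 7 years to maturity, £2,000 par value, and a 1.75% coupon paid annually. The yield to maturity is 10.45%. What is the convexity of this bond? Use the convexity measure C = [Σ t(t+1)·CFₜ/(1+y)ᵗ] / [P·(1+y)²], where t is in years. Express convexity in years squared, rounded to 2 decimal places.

41.71

With y = 0.1045:
  t   CF        PV=CF/(1+0.1045)^t    t·PV        t(t+1)·PV
  1        35.00        31.6885        31.6885          63.3771
  2        35.00        28.6904        57.3808         172.1424
  3        35.00        25.9759        77.9278         311.7110
  4        35.00        23.5183        94.0730         470.3652
  5        35.00        21.2931       106.4656         638.7938
  6        35.00        19.2785       115.6711         809.6979
  7     2,035.00     1,014.8559     7,103.9912      56,831.9293
  Σ                  1,165.3007     7,587.1981      59,298.0166
P = 1,165.3007.
Convexity = Σ t(t+1)·PV / [P·(1+y)²] = 59,298.0166 / (1,165.3007 × 1.219920) = 41.71293.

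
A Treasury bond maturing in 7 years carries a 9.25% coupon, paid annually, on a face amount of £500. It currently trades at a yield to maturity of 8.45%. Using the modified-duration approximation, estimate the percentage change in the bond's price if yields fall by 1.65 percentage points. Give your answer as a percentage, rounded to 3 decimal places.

Periodic yield y = 0.0845. Modified duration first:
  t   CF        PV=CF/(1+0.0845)^t    t·PV
  1        46.25        42.6464        42.6464
  2        46.25        39.3235        78.6471
  3        46.25        36.2596       108.7788
  4        46.25        33.4344       133.7376
  5        46.25        30.8293       154.1466
  6        46.25        28.4272       170.5633
  7       546.25       309.5883     2,167.1182
  Σ                    520.5088     2,855.6380
P = 520.5088; D_Mac = 5.48624 yrs; D_mod = 5.48624/(1+0.0845) = 5.05878 yrs.
ΔP/P ≈ -D_mod · Δy = -5.05878 × (-0.0165) = +0.083470 = +8.3470%.

+8.347%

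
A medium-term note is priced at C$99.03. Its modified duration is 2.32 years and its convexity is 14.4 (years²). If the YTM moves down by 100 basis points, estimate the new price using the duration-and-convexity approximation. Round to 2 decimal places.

Duration effect: -D_mod·Δy = -2.32 × (-0.01) = +0.023200
Convexity effect: ½·C·(Δy)² = 0.5 × 14.4 × (-0.01)² = +0.0007200
ΔP/P ≈ +0.023200 + 0.0007200 = +0.023920
New price ≈ 99.03 × (1 + 0.023920) = 101.3987976.

C$101.40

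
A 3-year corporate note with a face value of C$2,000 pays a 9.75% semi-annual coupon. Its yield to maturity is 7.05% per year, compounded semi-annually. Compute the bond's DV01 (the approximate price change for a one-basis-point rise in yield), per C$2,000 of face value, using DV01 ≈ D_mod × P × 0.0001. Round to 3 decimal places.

Periodic yield y = 0.03525.
  t   CF        PV=CF/(1+0.03525)^t    t·PV
  1        97.50        94.1801        94.1801
  2        97.50        90.9733       181.9467
  3        97.50        87.8757       263.6272
  4        97.50        84.8836       339.5343
  5        97.50        81.9933       409.9666
  6     2,097.50     1,703.8468    10,223.0806
  Σ                  2,143.7529    11,512.3354
P = 2,143.7529; D_Mac = 5.37018 half-year periods = 2.68509 yrs; D_mod = 2.59366 yrs.
DV01 ≈ 2.59366 × 2,143.7529 × 0.0001 = 0.556017.

C$0.556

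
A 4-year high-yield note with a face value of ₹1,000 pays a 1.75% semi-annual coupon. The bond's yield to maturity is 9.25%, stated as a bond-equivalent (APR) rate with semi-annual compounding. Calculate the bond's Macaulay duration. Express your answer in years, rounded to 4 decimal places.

3.8577 years

Periodic yield y = 0.04625. Discount each cash flow and weight by its period:
  t   CF        PV=CF/(1+0.04625)^t    t·PV
  1         8.75         8.3632         8.3632
  2         8.75         7.9935        15.9870
  3         8.75         7.6401        22.9204
  4         8.75         7.3024        29.2096
  5         8.75         6.9796        34.8980
  6         8.75         6.6711        40.0264
  7         8.75         6.3762        44.6332
  8     1,008.75       702.5865     5,620.6917
  Σ                    753.9126     5,816.7296
Price P = Σ PV = 753.9126.
Macaulay duration = Σ(t·PV) / P = 5,816.7296 / 753.9126 = 7.71539 half-year periods.
In years: 7.71539 / 2 = 3.85770 years.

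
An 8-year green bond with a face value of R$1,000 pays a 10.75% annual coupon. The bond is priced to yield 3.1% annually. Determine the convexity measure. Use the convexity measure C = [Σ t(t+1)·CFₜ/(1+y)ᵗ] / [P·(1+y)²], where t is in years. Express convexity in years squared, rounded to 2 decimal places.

47.66

With y = 0.031:
  t   CF        PV=CF/(1+0.031)^t    t·PV        t(t+1)·PV
  1       107.50       104.2677       104.2677         208.5354
  2       107.50       101.1326       202.2652         606.7955
  3       107.50        98.0917       294.2752       1,177.1010
  4       107.50        95.1423       380.5693       1,902.8467
  5       107.50        92.2816       461.4080       2,768.4481
  6       107.50        89.5069       537.0413       3,759.2894
  7       107.50        86.8156       607.7093       4,861.6740
  8     1,107.50       867.5098     6,940.0788      62,460.7089
  Σ                  1,534.7483     9,527.6148      77,745.3991
P = 1,534.7483.
Convexity = Σ t(t+1)·PV / [P·(1+y)²] = 77,745.3991 / (1,534.7483 × 1.062961) = 47.65629.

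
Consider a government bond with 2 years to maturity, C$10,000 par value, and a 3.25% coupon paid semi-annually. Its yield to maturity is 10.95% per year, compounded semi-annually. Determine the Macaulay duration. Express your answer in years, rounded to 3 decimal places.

1.948 years

Periodic yield y = 0.05475. Discount each cash flow and weight by its period:
  t   CF        PV=CF/(1+0.05475)^t    t·PV
  1       162.50       154.0649       154.0649
  2       162.50       146.0677       292.1355
  3       162.50       138.4856       415.4569
  4    10,162.50     8,211.1204    32,844.4818
  Σ                  8,649.7388    33,706.1391
Price P = Σ PV = 8,649.7388.
Macaulay duration = Σ(t·PV) / P = 33,706.1391 / 8,649.7388 = 3.89678 half-year periods.
In years: 3.89678 / 2 = 1.94839 years.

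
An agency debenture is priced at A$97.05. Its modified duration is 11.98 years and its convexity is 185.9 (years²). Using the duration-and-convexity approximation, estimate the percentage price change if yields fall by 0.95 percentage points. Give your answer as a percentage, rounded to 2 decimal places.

Duration effect: -D_mod·Δy = -11.98 × (-0.0095) = +0.113810
Convexity effect: ½·C·(Δy)² = 0.5 × 185.9 × (-0.0095)² = +0.0083887375
ΔP/P ≈ +0.113810 + 0.0083887375 = +0.1221987375
= +12.21987375%.

+12.22%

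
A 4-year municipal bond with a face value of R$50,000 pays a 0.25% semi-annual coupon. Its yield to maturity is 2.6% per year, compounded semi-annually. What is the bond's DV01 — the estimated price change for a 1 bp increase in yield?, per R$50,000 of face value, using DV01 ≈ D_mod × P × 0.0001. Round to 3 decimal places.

R$17.908

Periodic yield y = 0.013.
  t   CF        PV=CF/(1+0.013)^t    t·PV
  1        62.50        61.6979        61.6979
  2        62.50        60.9061       121.8123
  3        62.50        60.1245       180.3736
  4        62.50        59.3529       237.4118
  5        62.50        58.5913       292.9563
  6        62.50        57.8393       347.0361
  7        62.50        57.0971       399.6796
  8    50,062.50    45,147.8393   361,182.7144
  Σ                 45,563.4485   362,823.6819
P = 45,563.4485; D_Mac = 7.96304 half-year periods = 3.98152 yrs; D_mod = 3.93043 yrs.
DV01 ≈ 3.93043 × 45,563.4485 × 0.0001 = 17.908375.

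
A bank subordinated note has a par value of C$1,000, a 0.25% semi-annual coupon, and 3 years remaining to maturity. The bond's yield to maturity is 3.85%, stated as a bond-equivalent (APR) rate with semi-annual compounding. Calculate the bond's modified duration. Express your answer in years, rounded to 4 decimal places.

Periodic yield y = 0.01925. First find Macaulay duration:
  t   CF        PV=CF/(1+0.01925)^t    t·PV
  1         1.25         1.2264         1.2264
  2         1.25         1.2032         2.4065
  3         1.25         1.1805         3.5415
  4         1.25         1.1582         4.6328
  5         1.25         1.1363         5.6817
  6     1,001.25       893.0139     5,358.0833
  Σ                    898.9185     5,375.5722
P = 898.9185; Macaulay duration = 5,375.5722 / 898.9185 = 5.98004 half-year periods = 2.99002 years.
Modified duration = D_Mac / (1 + y) = 2.99002 / 1.01925 = 2.93355 years.

2.9336 years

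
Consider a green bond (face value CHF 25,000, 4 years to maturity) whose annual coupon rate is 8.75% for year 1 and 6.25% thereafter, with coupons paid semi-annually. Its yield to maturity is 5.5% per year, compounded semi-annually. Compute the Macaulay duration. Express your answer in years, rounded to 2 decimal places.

Periodic yield y = 0.0275. Discount each cash flow and weight by its period:
  t   CF        PV=CF/(1+0.0275)^t    t·PV
  1     1,093.75     1,064.4769     1,064.4769
  2     1,093.75     1,035.9872     2,071.9745
  3       781.25       720.1858     2,160.5573
  4       781.25       700.9107     2,803.6429
  5       781.25       682.1516     3,410.7578
  6       781.25       663.8945     3,983.3668
  7       781.25       646.1260     4,522.8820
  8    25,781.25    20,751.4919   166,011.9355
  Σ                 26,265.2246   186,029.5936
Price P = Σ PV = 26,265.2246.
Macaulay duration = Σ(t·PV) / P = 186,029.5936 / 26,265.2246 = 7.08273 half-year periods.
In years: 7.08273 / 2 = 3.54137 years.

3.54 years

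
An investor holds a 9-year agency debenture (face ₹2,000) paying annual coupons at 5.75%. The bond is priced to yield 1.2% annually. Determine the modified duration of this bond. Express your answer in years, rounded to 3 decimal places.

7.475 years

Periodic yield y = 0.012. First find Macaulay duration:
  t   CF        PV=CF/(1+0.012)^t    t·PV
  1       115.00       113.6364       113.6364
  2       115.00       112.2889       224.5778
  3       115.00       110.9574       332.8722
  4       115.00       109.6417       438.5668
  5       115.00       108.3416       541.7080
  6       115.00       107.0569       642.3416
  7       115.00       105.7875       740.5123
  8       115.00       104.5331       836.2646
  9     2,115.00     1,899.7032    17,097.3290
  Σ                  2,771.9467    20,967.8088
P = 2,771.9467; Macaulay duration = 20,967.8088 / 2,771.9467 = 7.56429 years.
Modified duration = D_Mac / (1 + y) = 7.56429 / 1.012 = 7.47459 years.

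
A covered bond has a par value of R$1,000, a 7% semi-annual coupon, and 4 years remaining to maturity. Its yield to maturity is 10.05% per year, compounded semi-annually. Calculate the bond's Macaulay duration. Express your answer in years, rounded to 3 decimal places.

3.529 years

Periodic yield y = 0.05025. Discount each cash flow and weight by its period:
  t   CF        PV=CF/(1+0.05025)^t    t·PV
  1        35.00        33.3254        33.3254
  2        35.00        31.7309        63.4618
  3        35.00        30.2127        90.6382
  4        35.00        28.7672       115.0687
  5        35.00        27.3908       136.9540
  6        35.00        26.0803       156.4816
  7        35.00        24.8324       173.8270
  8     1,035.00       699.1958     5,593.5666
  Σ                    901.5355     6,363.3233
Price P = Σ PV = 901.5355.
Macaulay duration = Σ(t·PV) / P = 6,363.3233 / 901.5355 = 7.05832 half-year periods.
In years: 7.05832 / 2 = 3.52916 years.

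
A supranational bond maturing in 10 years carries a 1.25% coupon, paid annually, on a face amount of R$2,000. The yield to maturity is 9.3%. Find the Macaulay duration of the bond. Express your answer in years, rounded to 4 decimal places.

9.1561 years

Periodic yield y = 0.093. Discount each cash flow and weight by its year:
  t   CF        PV=CF/(1+0.093)^t    t·PV
  1        25.00        22.8728        22.8728
  2        25.00        20.9266        41.8533
  3        25.00        19.1461        57.4382
  4        25.00        17.5170        70.0679
  5        25.00        16.0265        80.1326
  6        25.00        14.6629        87.9772
  7        25.00        13.4153        93.9068
  8        25.00        12.2738        98.1903
  9        25.00        11.2295       101.0651
  10    2,025.00       832.1918     8,321.9175
  Σ                    980.2622     8,975.4218
Price P = Σ PV = 980.2622.
Macaulay duration = Σ(t·PV) / P = 8,975.4218 / 980.2622 = 9.15614 years.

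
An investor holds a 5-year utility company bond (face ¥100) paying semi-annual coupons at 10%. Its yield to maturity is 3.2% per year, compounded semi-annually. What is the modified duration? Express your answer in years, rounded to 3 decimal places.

4.124 years

Periodic yield y = 0.016. First find Macaulay duration:
  t   CF        PV=CF/(1+0.016)^t    t·PV
  1         5.00         4.9213         4.9213
  2         5.00         4.8438         9.6875
  3         5.00         4.7675        14.3024
  4         5.00         4.6924        18.7696
  5         5.00         4.6185        23.0925
  6         5.00         4.5458        27.2746
  7         5.00         4.4742        31.3193
  8         5.00         4.4037        35.2298
  9         5.00         4.3344        39.0094
  10      105.00        89.5885       895.8849
  Σ                    131.1900     1,099.4914
P = 131.1900; Macaulay duration = 1,099.4914 / 131.1900 = 8.38091 half-year periods = 4.19046 years.
Modified duration = D_Mac / (1 + y) = 4.19046 / 1.016 = 4.12446 years.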